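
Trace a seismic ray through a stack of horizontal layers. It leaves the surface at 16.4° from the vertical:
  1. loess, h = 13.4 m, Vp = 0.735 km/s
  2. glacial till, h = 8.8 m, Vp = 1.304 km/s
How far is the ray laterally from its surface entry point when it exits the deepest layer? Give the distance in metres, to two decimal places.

9.04 m

Apply Snell's law at each interface; in layer i the horizontal offset is hᵢ·tan θᵢ.
Layer 1: θ = 16.40°; offset = 13.4·tan 16.40° = 3.9438 m.
Layer 2: sin θ = 1.304·sin 16.4°/0.735 = 0.5009, θ = 30.06°; offset = 8.8·tan 30.06° = 5.0931 m.
Σ offsets = 9.0369 m.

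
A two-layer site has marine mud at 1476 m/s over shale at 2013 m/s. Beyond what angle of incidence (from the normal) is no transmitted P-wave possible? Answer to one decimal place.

At critical incidence the refracted ray runs along the interface (θ₂ = 90°), so sin θ_c = V₁/V₂.
θ_c = arcsin(1476/2013) = arcsin 0.7332 = 47.16°.

47.2°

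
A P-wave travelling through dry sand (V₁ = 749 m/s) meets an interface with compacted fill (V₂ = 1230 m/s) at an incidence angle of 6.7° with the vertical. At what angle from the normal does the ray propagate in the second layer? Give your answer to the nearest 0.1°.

11.0°

Snell's law: sin θ₂ = (V₂/V₁)·sin θ₁ = (1230/749)·sin 6.7° = 0.1916.
θ₂ = sin⁻¹(0.1916) = 11.05° (from vertical).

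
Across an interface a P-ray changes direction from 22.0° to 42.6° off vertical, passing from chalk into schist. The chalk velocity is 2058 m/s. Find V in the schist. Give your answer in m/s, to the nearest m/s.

3719 m/s

sin 22.0° = 0.3746; sin 42.6° = 0.6769.
V₂ = V₁·(sin θ₂/sin θ₁) = 2058·(0.6769/0.3746) = 3718.60 m/s.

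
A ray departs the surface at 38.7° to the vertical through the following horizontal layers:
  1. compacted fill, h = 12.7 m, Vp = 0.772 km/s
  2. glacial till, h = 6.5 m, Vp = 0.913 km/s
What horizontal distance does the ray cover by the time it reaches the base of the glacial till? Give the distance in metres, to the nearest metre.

17 m

Ray parameter p = sin 38.7° / 0.772 km/s = 8.0990e-01 s/km.
Layer 1: θ = 38.70°; offset = 12.7·tan 38.70° = 10.175 m.
Layer 2: sin θ = p·0.913 = 0.7394 → θ = 47.68°; offset = 6.5·tan 47.68° = 7.139 m.
Total horizontal offset = 17.314 m.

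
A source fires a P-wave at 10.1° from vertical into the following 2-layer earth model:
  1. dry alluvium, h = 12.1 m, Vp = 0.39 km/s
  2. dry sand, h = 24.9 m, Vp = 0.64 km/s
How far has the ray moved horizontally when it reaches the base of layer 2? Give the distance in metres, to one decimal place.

9.6 m

Apply Snell's law at each interface; in layer i the horizontal offset is hᵢ·tan θᵢ.
Layer 1: θ = 10.10°; offset = 12.1·tan 10.10° = 2.155 m.
Layer 2: sin θ = 0.64·sin 10.1°/0.39 = 0.2878, θ = 16.73°; offset = 24.9·tan 16.73° = 7.482 m.
Σ offsets = 9.638 m.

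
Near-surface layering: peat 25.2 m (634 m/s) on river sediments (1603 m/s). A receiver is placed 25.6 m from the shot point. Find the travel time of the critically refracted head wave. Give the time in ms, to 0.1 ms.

89.0 ms

t = x/V₂ + 2h·√(V₂²−V₁²)/(V₁V₂).
√(V₂²−V₁²) = √(1603²−634²) = 1472.3 m/s; delay term = 2·25.2·1472.3/(634·1603) = 0.07301 s.
t = 25.6/1603 + 0.07301 = 0.08898 s.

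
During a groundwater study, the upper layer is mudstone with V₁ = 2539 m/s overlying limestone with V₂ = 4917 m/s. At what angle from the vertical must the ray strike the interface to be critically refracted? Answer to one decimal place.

At critical incidence the refracted ray runs along the interface (θ₂ = 90°), so sin θ_c = V₁/V₂.
θ_c = arcsin(2539/4917) = arcsin 0.5164 = 31.09°.

31.1°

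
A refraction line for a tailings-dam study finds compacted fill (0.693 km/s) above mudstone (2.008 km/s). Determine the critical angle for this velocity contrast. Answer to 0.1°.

20.2°

Critical incidence: sin θ_c = V₁/V₂ = 0.693/2.008 = 0.3451.
θ_c = arcsin 0.3451 = 20.19°.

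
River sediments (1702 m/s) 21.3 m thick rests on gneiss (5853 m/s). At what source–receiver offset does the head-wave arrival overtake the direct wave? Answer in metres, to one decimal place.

θ_c = arcsin(1702/5853) = 16.91°, so cos θ_c = 0.9568 and tᵢ = 2h cos θ_c/V₁ = 0.0239 s.
At crossover x/V₁ = x/V₂ + tᵢ ⇒ x = tᵢ/(1/V₁ − 1/V₂) = 0.02395/(5.8754e-04 − 1.7085e-04) = 57.47 m.

57.5 m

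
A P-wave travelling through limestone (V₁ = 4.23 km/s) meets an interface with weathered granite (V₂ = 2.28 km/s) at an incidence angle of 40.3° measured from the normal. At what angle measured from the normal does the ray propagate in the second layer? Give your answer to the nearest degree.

Snell's law: sin θ₂ = (V₂/V₁)·sin θ₁ = (2.28/4.23)·sin 40.3° = 0.3486.
θ₂ = arcsin 0.3486 = 20.40° from the normal.

20°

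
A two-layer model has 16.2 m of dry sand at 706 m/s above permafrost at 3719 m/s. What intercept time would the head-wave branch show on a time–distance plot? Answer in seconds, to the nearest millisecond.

θ_c = arcsin(V₁/V₂) = arcsin(706/3719) = 10.94°; cos θ_c = 0.9818.
tᵢ = 2h·cos θ_c / V₁ = 2·16.2·0.9818 / 706 = 0.04506 s.

0.045 s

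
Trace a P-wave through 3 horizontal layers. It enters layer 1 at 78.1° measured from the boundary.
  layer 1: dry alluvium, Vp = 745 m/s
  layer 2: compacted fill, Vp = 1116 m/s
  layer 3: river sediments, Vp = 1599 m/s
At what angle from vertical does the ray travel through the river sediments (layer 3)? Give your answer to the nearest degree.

26°

From the normal: θ₁ = 90° − 78.1° = 11.9°.
Ray parameter p = sin 11.9° / 745 = 2.7678e-04 s/m.
sin θ_3 = p·V_3 = 2.7678e-04 × 1599 = 0.4426.
θ_3 = 26.27° from the vertical.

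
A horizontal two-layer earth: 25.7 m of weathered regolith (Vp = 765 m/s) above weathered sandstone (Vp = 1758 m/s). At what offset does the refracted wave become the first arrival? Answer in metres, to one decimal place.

θ_c = arcsin(765/1758) = 25.80°, so cos θ_c = 0.9004 and tᵢ = 2h cos θ_c/V₁ = 0.0605 s.
At crossover x/V₁ = x/V₂ + tᵢ ⇒ x = tᵢ/(1/V₁ − 1/V₂) = 0.06049/(1.3072e-03 − 5.6883e-04) = 81.93 m.

81.9 m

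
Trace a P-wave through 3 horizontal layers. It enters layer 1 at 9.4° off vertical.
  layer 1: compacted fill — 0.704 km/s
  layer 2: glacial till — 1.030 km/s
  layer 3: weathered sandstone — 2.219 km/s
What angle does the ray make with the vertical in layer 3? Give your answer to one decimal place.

Ray parameter p = sin 9.4° / 0.704 = 2.3200e-01 s/km.
sin θ_3 = p·V_3 = 2.3200e-01 × 2.219 = 0.5148.
θ_3 = arcsin 0.5148 = 30.98°.

31.0°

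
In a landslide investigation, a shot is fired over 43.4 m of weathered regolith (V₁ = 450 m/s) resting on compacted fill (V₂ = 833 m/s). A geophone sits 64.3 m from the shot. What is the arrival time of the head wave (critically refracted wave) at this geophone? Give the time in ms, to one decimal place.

239.5 ms

θ_c = arcsin(V₁/V₂) = arcsin(450/833) = 32.70°, cos θ_c = 0.8415.
Intercept time tᵢ = 2h cos θ_c / V₁ = 2·43.4·0.8415/450 = 0.16232 s.
t = x/V₂ + tᵢ = 64.3/833 + 0.16232 = 0.23951 s.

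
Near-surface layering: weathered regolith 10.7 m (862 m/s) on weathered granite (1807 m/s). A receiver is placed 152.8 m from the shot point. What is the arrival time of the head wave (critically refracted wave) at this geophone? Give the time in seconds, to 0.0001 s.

θ_c = arcsin(V₁/V₂) = arcsin(862/1807) = 28.49°, cos θ_c = 0.8789.
Intercept time tᵢ = 2h cos θ_c / V₁ = 2·10.7·0.8789/862 = 0.02182 s.
t = x/V₂ + tᵢ = 152.8/1807 + 0.02182 = 0.10638 s.

0.1064 s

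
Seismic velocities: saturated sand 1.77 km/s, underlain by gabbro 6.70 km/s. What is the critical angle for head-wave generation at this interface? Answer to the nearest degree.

Critical incidence: sin θ_c = V₁/V₂ = 1.77/6.70 = 0.2642.
θ_c = arcsin 0.2642 = 15.32°.

15°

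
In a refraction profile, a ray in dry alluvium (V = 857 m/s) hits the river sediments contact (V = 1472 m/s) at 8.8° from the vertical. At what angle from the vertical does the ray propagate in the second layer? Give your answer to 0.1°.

15.2°

Snell's law: sin θ₂ = (V₂/V₁)·sin θ₁ = (1472/857)·sin 8.8° = 0.2628.
θ₂ = sin⁻¹(0.2628) = 15.23° (from vertical).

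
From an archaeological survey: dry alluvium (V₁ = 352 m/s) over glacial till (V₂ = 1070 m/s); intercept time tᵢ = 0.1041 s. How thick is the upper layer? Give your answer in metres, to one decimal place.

θ_c = arcsin(352/1070) = 19.21°; cos θ_c = 0.9443.
tᵢ = 2h cos θ_c/V₁ ⇒ h = tᵢ·V₁/(2 cos θ_c) = 0.1041·352/(2·0.9443) = 19.40 m.

19.4 m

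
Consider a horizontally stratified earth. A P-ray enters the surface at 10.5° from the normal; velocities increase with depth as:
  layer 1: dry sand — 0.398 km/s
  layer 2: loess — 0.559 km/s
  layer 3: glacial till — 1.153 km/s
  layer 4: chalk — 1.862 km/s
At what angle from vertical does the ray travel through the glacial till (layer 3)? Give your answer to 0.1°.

31.9°

Ray parameter p = sin 10.5° / 0.398 = 4.5788e-01 s/km.
sin θ_3 = p·V_3 = 4.5788e-01 × 1.153 = 0.5279.
θ_3 = arcsin 0.5279 = 31.87°.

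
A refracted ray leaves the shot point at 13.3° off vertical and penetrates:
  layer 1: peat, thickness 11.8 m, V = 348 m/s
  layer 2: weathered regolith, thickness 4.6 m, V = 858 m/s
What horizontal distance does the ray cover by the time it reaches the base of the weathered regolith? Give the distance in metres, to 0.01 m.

p = sin θ₁/V₁ = sin 13.3°/348 = 6.6106e-04 s/m is conserved through the stack.
Layer 1: θ = 13.30°; offset = 11.8·tan 13.30° = 2.7894 m.
Layer 2: sin θ = p·858 = 0.5672 → θ = 34.55°; offset = 4.6·tan 34.55° = 3.1680 m.
Σ offsets = 5.9574 m.

5.96 m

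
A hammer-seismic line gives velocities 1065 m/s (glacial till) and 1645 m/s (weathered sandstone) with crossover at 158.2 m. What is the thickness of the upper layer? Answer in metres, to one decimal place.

36.6 m

h = (x_cross/2)·√((V₂−V₁)/(V₂+V₁)).
(V₂−V₁)/(V₂+V₁) = (1645−1065)/(1645+1065) = 0.2140; √ = 0.4626.
h = (158.2/2)·0.4626 = 36.59 m.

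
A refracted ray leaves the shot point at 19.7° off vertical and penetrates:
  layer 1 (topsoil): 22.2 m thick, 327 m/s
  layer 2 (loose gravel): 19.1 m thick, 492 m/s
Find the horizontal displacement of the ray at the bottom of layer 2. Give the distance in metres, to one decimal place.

19.2 m

Apply Snell's law at each interface; in layer i the horizontal offset is hᵢ·tan θᵢ.
Layer 1: θ = 19.70°; offset = 22.2·tan 19.70° = 7.949 m.
Layer 2: sin θ = 492·sin 19.7°/327 = 0.5072, θ = 30.48°; offset = 19.1·tan 30.48° = 11.240 m.
Σ offsets = 19.189 m.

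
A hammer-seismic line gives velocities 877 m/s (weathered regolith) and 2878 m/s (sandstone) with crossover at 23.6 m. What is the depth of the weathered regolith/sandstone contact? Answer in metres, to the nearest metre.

9 m

x_cross = 2h·√((V₂+V₁)/(V₂−V₁)) → h = x_cross / (2·√((V₂+V₁)/(V₂−V₁))).
√((V₂+V₁)/(V₂−V₁)) = √((2878+877)/(2878−877)) = 1.3699.
h = 23.6 / (2·1.3699) = 8.61 m.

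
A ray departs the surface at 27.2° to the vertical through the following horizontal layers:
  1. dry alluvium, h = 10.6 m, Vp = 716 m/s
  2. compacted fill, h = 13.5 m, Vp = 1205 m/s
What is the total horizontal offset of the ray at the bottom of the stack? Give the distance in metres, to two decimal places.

21.70 m

Apply Snell's law at each interface; in layer i the horizontal offset is hᵢ·tan θᵢ.
Layer 1: θ = 27.20°; offset = 10.6·tan 27.20° = 5.4477 m.
Layer 2: sin θ = 1205·sin 27.2°/716 = 0.7693, θ = 50.29°; offset = 13.5·tan 50.29° = 16.2545 m.
Total horizontal offset = 21.7022 m.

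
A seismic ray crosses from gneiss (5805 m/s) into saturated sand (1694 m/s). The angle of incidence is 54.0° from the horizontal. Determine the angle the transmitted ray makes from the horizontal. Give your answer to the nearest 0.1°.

80.1°

Convert to the normal: θ₁ = 90° − 54.0° = 36.0°.
Snell's law: sin θ₂ = (V₂/V₁)·sin θ₁ = (1694/5805)·sin 36.0° = 0.1715.
θ₂ = arcsin 0.1715 = 9.88° from the normal.
From the interface: 90° − 9.88° = 80.12°.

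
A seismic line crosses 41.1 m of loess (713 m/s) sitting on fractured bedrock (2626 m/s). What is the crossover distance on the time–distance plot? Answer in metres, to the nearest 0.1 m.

108.6 m

θ_c = arcsin(713/2626) = 15.75°, so cos θ_c = 0.9624 and tᵢ = 2h cos θ_c/V₁ = 0.1110 s.
At crossover x/V₁ = x/V₂ + tᵢ ⇒ x = tᵢ/(1/V₁ − 1/V₂) = 0.11096/(1.4025e-03 − 3.8081e-04) = 108.60 m.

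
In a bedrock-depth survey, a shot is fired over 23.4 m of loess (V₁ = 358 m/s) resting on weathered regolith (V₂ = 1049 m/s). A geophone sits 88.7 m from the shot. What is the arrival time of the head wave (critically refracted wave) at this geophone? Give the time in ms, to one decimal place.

t = x/V₂ + 2h·√(V₂²−V₁²)/(V₁V₂).
√(V₂²−V₁²) = √(1049²−358²) = 986.0 m/s; delay term = 2·23.4·986.0/(358·1049) = 0.12288 s.
t = 88.7/1049 + 0.12288 = 0.20743 s.

207.4 ms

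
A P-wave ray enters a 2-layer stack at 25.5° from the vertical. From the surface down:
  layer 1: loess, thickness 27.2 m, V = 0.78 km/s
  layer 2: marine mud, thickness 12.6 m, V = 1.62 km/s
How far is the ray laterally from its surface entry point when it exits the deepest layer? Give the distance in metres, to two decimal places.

38.13 m

Apply Snell's law at each interface; in layer i the horizontal offset is hᵢ·tan θᵢ.
Layer 1: θ = 25.50°; offset = 27.2·tan 25.50° = 12.9737 m.
Layer 2: sin θ = 1.62·sin 25.5°/0.78 = 0.8941, θ = 63.40°; offset = 12.6·tan 63.40° = 25.1594 m.
Σ offsets = 38.1331 m.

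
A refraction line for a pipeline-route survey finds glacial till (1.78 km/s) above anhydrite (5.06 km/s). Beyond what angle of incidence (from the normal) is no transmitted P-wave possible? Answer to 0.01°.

Critical incidence: sin θ_c = V₁/V₂ = 1.78/5.06 = 0.3518.
θ_c = arcsin 0.3518 = 20.60°.

20.60°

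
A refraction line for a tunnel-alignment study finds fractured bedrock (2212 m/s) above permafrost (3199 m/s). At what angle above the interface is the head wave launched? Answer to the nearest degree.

46°

Critical incidence: sin θ_c = V₁/V₂ = 2212/3199 = 0.6915.
θ_c = arcsin 0.6915 = 43.75°.
Measured from the interface: 90° − 43.75° = 46.25°.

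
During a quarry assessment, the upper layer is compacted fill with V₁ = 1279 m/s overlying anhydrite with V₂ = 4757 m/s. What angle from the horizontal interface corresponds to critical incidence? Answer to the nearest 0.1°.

Critical incidence: sin θ_c = V₁/V₂ = 1279/4757 = 0.2689.
θ_c = arcsin 0.2689 = 15.60°.
Measured from the interface: 90° − 15.60° = 74.40°.

74.4°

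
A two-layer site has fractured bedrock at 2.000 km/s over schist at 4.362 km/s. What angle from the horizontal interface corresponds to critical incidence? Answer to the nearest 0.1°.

Critical incidence: sin θ_c = V₁/V₂ = 2.000/4.362 = 0.4585.
θ_c = arcsin 0.4585 = 27.29°.
Measured from the interface: 90° − 27.29° = 62.71°.

62.7°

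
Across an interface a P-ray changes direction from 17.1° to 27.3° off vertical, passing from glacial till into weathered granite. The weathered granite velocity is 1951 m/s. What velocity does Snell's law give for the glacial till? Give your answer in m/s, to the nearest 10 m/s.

1250 m/s

Snell's law: sin 17.1°/V₁ = sin 27.3°/V₂.
V₁ = V₂·sin 17.1°/sin 27.3° = 1951 × 0.6411 = 1250.79 m/s.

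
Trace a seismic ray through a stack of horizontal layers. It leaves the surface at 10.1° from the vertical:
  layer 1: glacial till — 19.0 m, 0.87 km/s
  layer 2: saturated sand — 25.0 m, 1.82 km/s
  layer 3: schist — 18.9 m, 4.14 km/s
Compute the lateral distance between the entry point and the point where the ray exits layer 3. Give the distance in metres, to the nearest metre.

p = sin θ₁/V₁ = sin 10.1°/0.87 = 2.0157e-01 s/km is conserved through the stack.
Layer 1: θ = 10.10°; offset = 19.0·tan 10.10° = 3.384 m.
Layer 2: sin θ = p·1.82 = 0.3669 → θ = 21.52°; offset = 25.0·tan 21.52° = 9.859 m.
Layer 3: sin θ = p·4.14 = 0.8345 → θ = 56.56°; offset = 18.9·tan 56.56° = 28.624 m.
Total horizontal offset = 41.868 m.

42 m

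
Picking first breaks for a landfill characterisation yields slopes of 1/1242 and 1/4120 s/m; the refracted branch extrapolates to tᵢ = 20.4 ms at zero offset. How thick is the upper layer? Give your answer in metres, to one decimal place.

θ_c = arcsin(1242/4120) = 17.55°; cos θ_c = 0.9535.
tᵢ = 2h cos θ_c/V₁ ⇒ h = tᵢ·V₁/(2 cos θ_c) = 0.0204·1242/(2·0.9535) = 13.29 m.

13.3 m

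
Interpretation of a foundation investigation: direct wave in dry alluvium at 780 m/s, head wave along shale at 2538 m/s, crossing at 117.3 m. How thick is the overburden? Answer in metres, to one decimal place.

h = (x_cross/2)·√((V₂−V₁)/(V₂+V₁)).
(V₂−V₁)/(V₂+V₁) = (2538−780)/(2538+780) = 0.5298; √ = 0.7279.
h = (117.3/2)·0.7279 = 42.69 m.

42.7 m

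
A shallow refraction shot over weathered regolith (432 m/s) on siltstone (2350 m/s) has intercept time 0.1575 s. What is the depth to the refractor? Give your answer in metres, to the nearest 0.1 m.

h = tᵢ·V₁·V₂ / (2·√(V₂²−V₁²)).
√(V₂²−V₁²) = √(2350² − 432²) = 2310.0 m/s.
h = 0.1575 s × 432 × 2350 / (2 × 2310.0) = 34.61 m.

34.6 m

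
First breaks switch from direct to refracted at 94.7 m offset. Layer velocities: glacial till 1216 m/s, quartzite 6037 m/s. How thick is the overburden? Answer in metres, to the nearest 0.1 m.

x_cross = 2h·√((V₂+V₁)/(V₂−V₁)) → h = x_cross / (2·√((V₂+V₁)/(V₂−V₁))).
√((V₂+V₁)/(V₂−V₁)) = √((6037+1216)/(6037−1216)) = 1.2266.
h = 94.7 / (2·1.2266) = 38.60 m.

38.6 m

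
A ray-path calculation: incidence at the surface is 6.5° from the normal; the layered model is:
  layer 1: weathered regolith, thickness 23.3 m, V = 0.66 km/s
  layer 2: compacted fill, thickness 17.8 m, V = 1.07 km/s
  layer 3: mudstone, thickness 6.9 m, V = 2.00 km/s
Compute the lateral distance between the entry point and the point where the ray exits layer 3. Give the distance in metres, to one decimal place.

Apply Snell's law at each interface; in layer i the horizontal offset is hᵢ·tan θᵢ.
Layer 1: θ = 6.50°; offset = 23.3·tan 6.50° = 2.655 m.
Layer 2: sin θ = 1.07·sin 6.5°/0.66 = 0.1835, θ = 10.58°; offset = 17.8·tan 10.58° = 3.323 m.
Layer 3: sin θ = 2.00·sin 6.5°/0.66 = 0.3430, θ = 20.06°; offset = 6.9·tan 20.06° = 2.520 m.
Summing the layer offsets gives 8.498 m.

8.5 m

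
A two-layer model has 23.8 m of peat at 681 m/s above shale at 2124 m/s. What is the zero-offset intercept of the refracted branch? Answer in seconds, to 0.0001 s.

0.0662 s

θ_c = arcsin(V₁/V₂) = arcsin(681/2124) = 18.70°; cos θ_c = 0.9472.
tᵢ = 2h·cos θ_c / V₁ = 2·23.8·0.9472 / 681 = 0.06621 s.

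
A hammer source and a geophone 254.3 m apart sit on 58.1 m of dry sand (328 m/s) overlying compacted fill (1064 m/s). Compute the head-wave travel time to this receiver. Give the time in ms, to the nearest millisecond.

576 ms

θ_c = arcsin(V₁/V₂) = arcsin(328/1064) = 17.96°, cos θ_c = 0.9513.
Intercept time tᵢ = 2h cos θ_c / V₁ = 2·58.1·0.9513/328 = 0.33701 s.
t = x/V₂ + tᵢ = 254.3/1064 + 0.33701 = 0.57602 s.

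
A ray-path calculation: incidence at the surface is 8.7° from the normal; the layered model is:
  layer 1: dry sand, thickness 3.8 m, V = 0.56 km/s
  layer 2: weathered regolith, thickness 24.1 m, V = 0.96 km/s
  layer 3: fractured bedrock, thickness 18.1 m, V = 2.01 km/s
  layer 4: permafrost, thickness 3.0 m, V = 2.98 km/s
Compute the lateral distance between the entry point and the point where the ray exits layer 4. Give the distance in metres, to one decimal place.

Apply Snell's law at each interface; in layer i the horizontal offset is hᵢ·tan θᵢ.
Layer 1: θ = 8.70°; offset = 3.8·tan 8.70° = 0.581 m.
Layer 2: sin θ = 0.96·sin 8.7°/0.56 = 0.2593, θ = 15.03°; offset = 24.1·tan 15.03° = 6.471 m.
Layer 3: sin θ = 2.01·sin 8.7°/0.56 = 0.5429, θ = 32.88°; offset = 18.1·tan 32.88° = 11.702 m.
Layer 4: sin θ = 2.98·sin 8.7°/0.56 = 0.8049, θ = 53.60°; offset = 3.0·tan 53.60° = 4.070 m.
Summing the layer offsets gives 22.823 m.

22.8 m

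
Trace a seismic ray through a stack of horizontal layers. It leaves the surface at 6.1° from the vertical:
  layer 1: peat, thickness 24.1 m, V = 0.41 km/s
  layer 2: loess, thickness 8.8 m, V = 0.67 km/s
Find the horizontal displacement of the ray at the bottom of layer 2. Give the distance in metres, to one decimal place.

Apply Snell's law at each interface; in layer i the horizontal offset is hᵢ·tan θᵢ.
Layer 1: θ = 6.10°; offset = 24.1·tan 6.10° = 2.576 m.
Layer 2: sin θ = 0.67·sin 6.1°/0.41 = 0.1737, θ = 10.00°; offset = 8.8·tan 10.00° = 1.552 m.
Σ offsets = 4.127 m.

4.1 m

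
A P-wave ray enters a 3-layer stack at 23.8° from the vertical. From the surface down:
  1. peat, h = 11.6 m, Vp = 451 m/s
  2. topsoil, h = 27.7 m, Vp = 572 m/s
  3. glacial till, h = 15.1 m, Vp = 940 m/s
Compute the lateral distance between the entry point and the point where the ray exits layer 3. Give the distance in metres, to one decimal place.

45.1 m

Apply Snell's law at each interface; in layer i the horizontal offset is hᵢ·tan θᵢ.
Layer 1: θ = 23.80°; offset = 11.6·tan 23.80° = 5.116 m.
Layer 2: sin θ = 572·sin 23.8°/451 = 0.5118, θ = 30.78°; offset = 27.7·tan 30.78° = 16.502 m.
Layer 3: sin θ = 940·sin 23.8°/451 = 0.8411, θ = 57.26°; offset = 15.1·tan 57.26° = 23.481 m.
Σ offsets = 45.099 m.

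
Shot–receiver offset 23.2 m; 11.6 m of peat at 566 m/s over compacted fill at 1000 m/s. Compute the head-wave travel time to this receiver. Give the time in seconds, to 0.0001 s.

0.0570 s

θ_c = arcsin(V₁/V₂) = arcsin(566/1000) = 34.47°, cos θ_c = 0.8244.
Intercept time tᵢ = 2h cos θ_c / V₁ = 2·11.6·0.8244/566 = 0.03379 s.
t = x/V₂ + tᵢ = 23.2/1000 + 0.03379 = 0.05699 s.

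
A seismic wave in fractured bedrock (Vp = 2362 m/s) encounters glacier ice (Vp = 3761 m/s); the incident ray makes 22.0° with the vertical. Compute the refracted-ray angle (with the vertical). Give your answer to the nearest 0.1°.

Snell's law: sin θ₂ = (V₂/V₁)·sin θ₁ = (3761/2362)·sin 22.0° = 0.5965.
θ₂ = arcsin 0.5965 = 36.62° from the normal.

36.6°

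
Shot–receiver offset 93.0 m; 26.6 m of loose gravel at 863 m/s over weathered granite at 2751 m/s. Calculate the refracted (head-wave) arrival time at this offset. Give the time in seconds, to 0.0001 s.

0.0923 s

t = x/V₂ + 2h·√(V₂²−V₁²)/(V₁V₂).
√(V₂²−V₁²) = √(2751²−863²) = 2612.1 m/s; delay term = 2·26.6·2612.1/(863·2751) = 0.05853 s.
t = 93.0/2751 + 0.05853 = 0.09234 s.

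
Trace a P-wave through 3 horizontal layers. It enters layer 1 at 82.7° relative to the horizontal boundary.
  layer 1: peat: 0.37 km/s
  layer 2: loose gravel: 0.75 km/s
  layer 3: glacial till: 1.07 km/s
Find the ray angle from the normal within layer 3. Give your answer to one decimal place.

From the normal: θ₁ = 90° − 82.7° = 7.3°.
Snell's law across each interface conserves sin θ / V, so sin θ_3 = V_3·sin θ₁/V₁.
sin θ_3 = 1.07 × sin 7.3° / 0.37 = 0.3675.
θ_3 = 21.56° from the vertical.

21.6°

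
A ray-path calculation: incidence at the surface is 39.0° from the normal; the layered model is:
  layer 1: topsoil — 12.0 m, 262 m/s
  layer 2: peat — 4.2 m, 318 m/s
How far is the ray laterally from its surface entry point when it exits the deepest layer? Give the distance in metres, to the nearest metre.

Ray parameter p = sin 39.0° / 262 m/s = 2.4020e-03 s/m.
Layer 1: θ = 39.00°; offset = 12.0·tan 39.00° = 9.717 m.
Layer 2: sin θ = p·318 = 0.7638 → θ = 49.80°; offset = 4.2·tan 49.80° = 4.971 m.
Σ offsets = 14.688 m.

15 m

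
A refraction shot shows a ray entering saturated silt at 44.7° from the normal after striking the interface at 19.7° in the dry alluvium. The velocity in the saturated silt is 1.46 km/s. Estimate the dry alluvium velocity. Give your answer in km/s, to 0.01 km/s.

sin 19.7° = 0.3371; sin 44.7° = 0.7034.
V₁ = V₂·(sin θ₁/sin θ₂) = 1.46·(0.3371/0.7034) = 0.70 km/s.

0.70 km/s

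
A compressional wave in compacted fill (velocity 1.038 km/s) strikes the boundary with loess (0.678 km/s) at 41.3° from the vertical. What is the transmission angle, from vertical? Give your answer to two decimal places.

25.54°

sin θ₁/V₁ = sin θ₂/V₂ ⇒ sin θ₂ = 0.678·sin 41.3°/1.038 = 0.678·0.6600/1.038 = 0.4311.
θ₂ = arcsin 0.4311 = 25.54° from the normal.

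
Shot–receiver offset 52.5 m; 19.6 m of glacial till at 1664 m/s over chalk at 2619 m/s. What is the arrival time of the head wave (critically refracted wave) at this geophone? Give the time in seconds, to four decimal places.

t = x/V₂ + 2h·√(V₂²−V₁²)/(V₁V₂).
√(V₂²−V₁²) = √(2619²−1664²) = 2022.4 m/s; delay term = 2·19.6·2022.4/(1664·2619) = 0.01819 s.
t = 52.5/2619 + 0.01819 = 0.03824 s.

0.0382 s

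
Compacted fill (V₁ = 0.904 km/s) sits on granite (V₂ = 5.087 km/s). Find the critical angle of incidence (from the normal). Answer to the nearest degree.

Critical incidence: sin θ_c = V₁/V₂ = 0.904/5.087 = 0.1777.
θ_c = arcsin 0.1777 = 10.24°.

10°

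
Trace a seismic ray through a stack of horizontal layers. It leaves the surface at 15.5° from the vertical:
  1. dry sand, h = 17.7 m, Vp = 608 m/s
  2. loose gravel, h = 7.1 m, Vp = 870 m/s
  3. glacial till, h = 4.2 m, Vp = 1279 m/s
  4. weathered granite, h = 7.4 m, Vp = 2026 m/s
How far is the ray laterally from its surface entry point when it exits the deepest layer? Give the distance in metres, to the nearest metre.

Apply Snell's law at each interface; in layer i the horizontal offset is hᵢ·tan θᵢ.
Layer 1: θ = 15.50°; offset = 17.7·tan 15.50° = 4.909 m.
Layer 2: sin θ = 870·sin 15.5°/608 = 0.3824, θ = 22.48°; offset = 7.1·tan 22.48° = 2.938 m.
Layer 3: sin θ = 1279·sin 15.5°/608 = 0.5622, θ = 34.21°; offset = 4.2·tan 34.21° = 2.855 m.
Layer 4: sin θ = 2026·sin 15.5°/608 = 0.8905, θ = 62.94°; offset = 7.4·tan 62.94° = 14.484 m.
Summing the layer offsets gives 25.185 m.

25 m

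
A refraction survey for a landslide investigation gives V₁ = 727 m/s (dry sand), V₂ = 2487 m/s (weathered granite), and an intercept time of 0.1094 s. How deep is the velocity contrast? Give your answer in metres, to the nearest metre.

h = tᵢ·V₁·V₂ / (2·√(V₂²−V₁²)).
√(V₂²−V₁²) = √(2487² − 727²) = 2378.4 m/s.
h = 0.1094 s × 727 × 2487 / (2 × 2378.4) = 41.58 m.

42 m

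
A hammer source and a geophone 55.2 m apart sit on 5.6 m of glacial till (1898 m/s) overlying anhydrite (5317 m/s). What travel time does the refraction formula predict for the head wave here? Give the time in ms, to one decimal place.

15.9 ms

t = x/V₂ + 2h·√(V₂²−V₁²)/(V₁V₂).
√(V₂²−V₁²) = √(5317²−1898²) = 4966.7 m/s; delay term = 2·5.6·4966.7/(1898·5317) = 0.00551 s.
t = 55.2/5317 + 0.00551 = 0.01589 s.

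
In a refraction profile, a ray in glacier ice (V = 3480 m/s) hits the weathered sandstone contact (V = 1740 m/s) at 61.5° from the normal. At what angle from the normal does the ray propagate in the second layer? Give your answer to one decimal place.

26.1°

Snell's law: sin θ₂ = (V₂/V₁)·sin θ₁ = (1740/3480)·sin 61.5° = 0.4394.
θ₂ = sin⁻¹(0.4394) = 26.07° (from vertical).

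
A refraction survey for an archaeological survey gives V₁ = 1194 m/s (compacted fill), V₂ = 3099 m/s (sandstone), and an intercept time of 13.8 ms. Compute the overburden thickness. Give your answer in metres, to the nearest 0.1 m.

8.9 m

h = tᵢ·V₁·V₂ / (2·√(V₂²−V₁²)).
√(V₂²−V₁²) = √(3099² − 1194²) = 2859.7 m/s.
h = 0.0138 s × 1194 × 3099 / (2 × 2859.7) = 8.93 m.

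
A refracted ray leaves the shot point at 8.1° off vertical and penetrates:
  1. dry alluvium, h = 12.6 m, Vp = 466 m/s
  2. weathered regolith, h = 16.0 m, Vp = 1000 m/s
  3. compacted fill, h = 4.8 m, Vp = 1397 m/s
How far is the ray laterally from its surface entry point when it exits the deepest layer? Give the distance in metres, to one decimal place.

9.1 m

p = sin θ₁/V₁ = sin 8.1°/466 = 3.0236e-04 s/m is conserved through the stack.
Layer 1: θ = 8.10°; offset = 12.6·tan 8.10° = 1.793 m.
Layer 2: sin θ = p·1000 = 0.3024 → θ = 17.60°; offset = 16.0·tan 17.60° = 5.075 m.
Layer 3: sin θ = p·1397 = 0.4224 → θ = 24.99°; offset = 4.8·tan 24.99° = 2.237 m.
Σ offsets = 9.105 m.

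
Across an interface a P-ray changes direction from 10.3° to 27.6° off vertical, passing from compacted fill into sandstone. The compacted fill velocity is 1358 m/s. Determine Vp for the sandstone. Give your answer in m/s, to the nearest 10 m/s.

Snell's law: sin 10.3°/V₁ = sin 27.6°/V₂.
V₂ = V₁·sin 27.6°/sin 10.3° = 1358 × 2.5911 = 3518.73 m/s.

3520 m/s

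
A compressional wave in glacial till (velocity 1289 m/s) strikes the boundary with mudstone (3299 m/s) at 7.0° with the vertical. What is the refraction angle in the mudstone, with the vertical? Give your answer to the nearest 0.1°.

18.2°

sin θ₁/V₁ = sin θ₂/V₂ ⇒ sin θ₂ = 3299·sin 7.0°/1289 = 3299·0.1219/1289 = 0.3119.
θ₂ = sin⁻¹(0.3119) = 18.17° (from vertical).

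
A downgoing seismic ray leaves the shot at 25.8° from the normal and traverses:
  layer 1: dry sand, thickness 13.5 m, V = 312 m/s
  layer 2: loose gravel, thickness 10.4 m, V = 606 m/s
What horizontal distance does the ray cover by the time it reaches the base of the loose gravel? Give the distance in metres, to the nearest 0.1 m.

23.0 m

Apply Snell's law at each interface; in layer i the horizontal offset is hᵢ·tan θᵢ.
Layer 1: θ = 25.80°; offset = 13.5·tan 25.80° = 6.526 m.
Layer 2: sin θ = 606·sin 25.8°/312 = 0.8454, θ = 57.71°; offset = 10.4·tan 57.71° = 16.457 m.
Summing the layer offsets gives 22.984 m.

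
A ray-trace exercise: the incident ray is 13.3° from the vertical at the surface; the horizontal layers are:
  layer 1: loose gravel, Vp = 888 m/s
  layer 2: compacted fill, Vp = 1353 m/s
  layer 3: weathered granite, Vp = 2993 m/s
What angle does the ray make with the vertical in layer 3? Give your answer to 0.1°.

Snell's law across each interface conserves sin θ / V, so sin θ_3 = V_3·sin θ₁/V₁.
sin θ_3 = 2993 × sin 13.3° / 888 = 0.7754.
θ_3 = arcsin 0.7754 = 50.84°.

50.8°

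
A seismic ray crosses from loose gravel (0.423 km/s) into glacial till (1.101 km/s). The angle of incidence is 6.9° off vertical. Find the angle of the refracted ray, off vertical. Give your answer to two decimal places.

sin θ₁/V₁ = sin θ₂/V₂ ⇒ sin θ₂ = 1.101·sin 6.9°/0.423 = 1.101·0.1201/0.423 = 0.3127.
θ₂ = sin⁻¹(0.3127) = 18.22° (from vertical).

18.22°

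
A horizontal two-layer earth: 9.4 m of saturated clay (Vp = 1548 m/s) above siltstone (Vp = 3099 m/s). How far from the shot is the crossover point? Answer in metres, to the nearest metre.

x_cross = 2h·√((V₂+V₁)/(V₂−V₁)).
(V₂+V₁)/(V₂−V₁) = (3099+1548)/(3099−1548) = 2.9961; √ = 1.7309.
x_cross = 2·9.4·1.7309 = 32.54 m.

33 m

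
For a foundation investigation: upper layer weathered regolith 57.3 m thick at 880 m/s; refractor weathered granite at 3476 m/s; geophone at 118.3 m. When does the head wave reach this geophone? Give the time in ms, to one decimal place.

160.0 ms

θ_c = arcsin(V₁/V₂) = arcsin(880/3476) = 14.66°, cos θ_c = 0.9674.
Intercept time tᵢ = 2h cos θ_c / V₁ = 2·57.3·0.9674/880 = 0.12598 s.
t = x/V₂ + tᵢ = 118.3/3476 + 0.12598 = 0.16002 s.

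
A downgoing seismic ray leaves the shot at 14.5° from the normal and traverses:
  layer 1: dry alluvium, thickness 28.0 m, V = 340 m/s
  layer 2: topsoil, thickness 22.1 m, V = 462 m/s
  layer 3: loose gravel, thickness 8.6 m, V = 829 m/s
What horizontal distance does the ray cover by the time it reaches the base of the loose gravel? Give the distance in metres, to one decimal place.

Apply Snell's law at each interface; in layer i the horizontal offset is hᵢ·tan θᵢ.
Layer 1: θ = 14.50°; offset = 28.0·tan 14.50° = 7.241 m.
Layer 2: sin θ = 462·sin 14.5°/340 = 0.3402, θ = 19.89°; offset = 22.1·tan 19.89° = 7.996 m.
Layer 3: sin θ = 829·sin 14.5°/340 = 0.6105, θ = 37.62°; offset = 8.6·tan 37.62° = 6.629 m.
Total horizontal offset = 21.866 m.

21.9 m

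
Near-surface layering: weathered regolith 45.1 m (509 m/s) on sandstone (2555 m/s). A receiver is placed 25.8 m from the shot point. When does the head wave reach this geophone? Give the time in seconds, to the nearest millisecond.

0.184 s

θ_c = arcsin(V₁/V₂) = arcsin(509/2555) = 11.49°, cos θ_c = 0.9800.
Intercept time tᵢ = 2h cos θ_c / V₁ = 2·45.1·0.9800/509 = 0.17366 s.
t = x/V₂ + tᵢ = 25.8/2555 + 0.17366 = 0.18376 s.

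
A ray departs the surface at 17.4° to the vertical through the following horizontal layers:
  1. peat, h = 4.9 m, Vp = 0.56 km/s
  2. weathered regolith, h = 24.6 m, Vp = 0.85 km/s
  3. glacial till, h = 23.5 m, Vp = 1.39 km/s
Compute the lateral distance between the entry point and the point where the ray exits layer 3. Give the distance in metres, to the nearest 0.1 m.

Apply Snell's law at each interface; in layer i the horizontal offset is hᵢ·tan θᵢ.
Layer 1: θ = 17.40°; offset = 4.9·tan 17.40° = 1.536 m.
Layer 2: sin θ = 0.85·sin 17.4°/0.56 = 0.4539, θ = 26.99°; offset = 24.6·tan 26.99° = 12.531 m.
Layer 3: sin θ = 1.39·sin 17.4°/0.56 = 0.7423, θ = 47.92°; offset = 23.5·tan 47.92° = 26.030 m.
Total horizontal offset = 40.097 m.

40.1 m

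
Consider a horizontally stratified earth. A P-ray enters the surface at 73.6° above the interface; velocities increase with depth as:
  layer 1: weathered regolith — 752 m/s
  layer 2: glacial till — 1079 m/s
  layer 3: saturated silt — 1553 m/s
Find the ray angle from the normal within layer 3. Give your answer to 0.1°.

From the normal: θ₁ = 90° − 73.6° = 16.4°.
Ray parameter p = sin 16.4° / 752 = 3.7545e-04 s/m.
sin θ_3 = p·V_3 = 3.7545e-04 × 1553 = 0.5831.
θ_3 = 35.67° from the vertical.

35.7°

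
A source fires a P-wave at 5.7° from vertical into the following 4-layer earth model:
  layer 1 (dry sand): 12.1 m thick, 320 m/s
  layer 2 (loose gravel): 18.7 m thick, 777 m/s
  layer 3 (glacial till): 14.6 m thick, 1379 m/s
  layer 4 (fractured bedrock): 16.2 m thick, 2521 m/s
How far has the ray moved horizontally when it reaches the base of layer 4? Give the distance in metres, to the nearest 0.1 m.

Apply Snell's law at each interface; in layer i the horizontal offset is hᵢ·tan θᵢ.
Layer 1: θ = 5.70°; offset = 12.1·tan 5.70° = 1.208 m.
Layer 2: sin θ = 777·sin 5.7°/320 = 0.2412, θ = 13.96°; offset = 18.7·tan 13.96° = 4.647 m.
Layer 3: sin θ = 1379·sin 5.7°/320 = 0.4280, θ = 25.34°; offset = 14.6·tan 25.34° = 6.914 m.
Layer 4: sin θ = 2521·sin 5.7°/320 = 0.7825, θ = 51.49°; offset = 16.2·tan 51.49° = 20.356 m.
Summing the layer offsets gives 33.125 m.

33.1 m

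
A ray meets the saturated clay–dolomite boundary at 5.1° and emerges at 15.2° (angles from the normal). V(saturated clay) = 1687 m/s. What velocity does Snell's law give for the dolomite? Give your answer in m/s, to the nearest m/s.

sin 5.1° = 0.0889; sin 15.2° = 0.2622.
V₂ = V₁·(sin θ₂/sin θ₁) = 1687·(0.2622/0.0889) = 4975.72 m/s.

4976 m/s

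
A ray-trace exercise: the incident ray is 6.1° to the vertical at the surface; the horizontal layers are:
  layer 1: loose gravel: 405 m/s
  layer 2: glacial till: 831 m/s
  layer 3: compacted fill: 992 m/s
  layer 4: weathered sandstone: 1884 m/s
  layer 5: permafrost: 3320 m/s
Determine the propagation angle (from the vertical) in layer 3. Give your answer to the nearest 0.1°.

15.1°

Snell's law across each interface conserves sin θ / V, so sin θ_3 = V_3·sin θ₁/V₁.
sin θ_3 = 992 × sin 6.1° / 405 = 0.2603.
θ_3 = arcsin 0.2603 = 15.09°.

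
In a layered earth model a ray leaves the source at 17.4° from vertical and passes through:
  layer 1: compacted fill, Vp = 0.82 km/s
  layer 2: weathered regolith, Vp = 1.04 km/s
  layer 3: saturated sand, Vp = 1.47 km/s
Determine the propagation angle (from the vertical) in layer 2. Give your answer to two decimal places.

22.29°

Ray parameter p = sin 17.4° / 0.82 = 3.6468e-01 s/km.
sin θ_2 = p·V_2 = 3.6468e-01 × 1.04 = 0.3793.
θ_2 = 22.29° from the vertical.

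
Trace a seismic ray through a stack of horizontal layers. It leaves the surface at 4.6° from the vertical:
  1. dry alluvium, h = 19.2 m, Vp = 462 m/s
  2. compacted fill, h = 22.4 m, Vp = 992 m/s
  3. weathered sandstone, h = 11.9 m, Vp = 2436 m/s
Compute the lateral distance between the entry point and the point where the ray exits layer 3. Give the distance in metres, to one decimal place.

Ray parameter p = sin 4.6° / 462 m/s = 1.7359e-04 s/m.
Layer 1: θ = 4.60°; offset = 19.2·tan 4.60° = 1.545 m.
Layer 2: sin θ = p·992 = 0.1722 → θ = 9.92°; offset = 22.4·tan 9.92° = 3.916 m.
Layer 3: sin θ = p·2436 = 0.4229 → θ = 25.02°; offset = 11.9·tan 25.02° = 5.553 m.
Σ offsets = 11.014 m.

11.0 m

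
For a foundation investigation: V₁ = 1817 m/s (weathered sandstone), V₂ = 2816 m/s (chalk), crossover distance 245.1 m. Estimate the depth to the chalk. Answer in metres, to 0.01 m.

x_cross = 2h·√((V₂+V₁)/(V₂−V₁)) → h = x_cross / (2·√((V₂+V₁)/(V₂−V₁))).
√((V₂+V₁)/(V₂−V₁)) = √((2816+1817)/(2816−1817)) = 2.1535.
h = 245.1 / (2·2.1535) = 56.91 m.

56.91 m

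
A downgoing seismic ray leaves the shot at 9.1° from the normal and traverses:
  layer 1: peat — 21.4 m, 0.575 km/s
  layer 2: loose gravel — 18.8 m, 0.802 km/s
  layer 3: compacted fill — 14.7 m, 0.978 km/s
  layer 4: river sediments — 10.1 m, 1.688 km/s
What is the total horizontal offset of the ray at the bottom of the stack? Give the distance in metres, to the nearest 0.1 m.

17.1 m

Ray parameter p = sin 9.1° / 0.575 km/s = 2.7506e-01 s/km.
Layer 1: θ = 9.10°; offset = 21.4·tan 9.10° = 3.428 m.
Layer 2: sin θ = p·0.802 = 0.2206 → θ = 12.74°; offset = 18.8·tan 12.74° = 4.252 m.
Layer 3: sin θ = p·0.978 = 0.2690 → θ = 15.61°; offset = 14.7·tan 15.61° = 4.106 m.
Layer 4: sin θ = p·1.688 = 0.4643 → θ = 27.66°; offset = 10.1·tan 27.66° = 5.295 m.
Σ offsets = 17.080 m.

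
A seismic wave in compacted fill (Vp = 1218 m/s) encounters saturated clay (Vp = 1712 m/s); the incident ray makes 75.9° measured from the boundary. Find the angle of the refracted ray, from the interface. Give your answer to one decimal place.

70.0°

Convert to the normal: θ₁ = 90° − 75.9° = 14.1°.
Snell's law: sin θ₂ = (V₂/V₁)·sin θ₁ = (1712/1218)·sin 14.1° = 0.3424.
θ₂ = arcsin 0.3424 = 20.02° from the normal.
From the interface: 90° − 20.02° = 69.98°.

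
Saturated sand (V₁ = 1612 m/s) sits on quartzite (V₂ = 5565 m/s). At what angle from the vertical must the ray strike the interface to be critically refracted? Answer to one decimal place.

Critical incidence: sin θ_c = V₁/V₂ = 1612/5565 = 0.2897.
θ_c = arcsin 0.2897 = 16.84°.

16.8°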